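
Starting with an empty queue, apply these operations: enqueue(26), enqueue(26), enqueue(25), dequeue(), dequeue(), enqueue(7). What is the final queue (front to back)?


enqueue(26) -> [26]
enqueue(26) -> [26, 26]
enqueue(25) -> [26, 26, 25]
dequeue() returns 26 -> [26, 25]
dequeue() returns 26 -> [25]
enqueue(7) -> [25, 7]
Final queue (front to back): [25, 7]


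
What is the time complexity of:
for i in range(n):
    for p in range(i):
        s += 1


Per nesting level: O(n) * O(n) [triangular over i] = O(n^2)
Complexity: O(n^2)


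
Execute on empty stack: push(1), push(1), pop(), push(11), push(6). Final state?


push(1) -> [1]
push(1) -> [1, 1]
pop() returns 1 -> [1]
push(11) -> [1, 11]
push(6) -> [1, 11, 6]
Final stack (bottom to top): [1, 11, 6]


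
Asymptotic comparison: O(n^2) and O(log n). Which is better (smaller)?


logarithmic grows slower than quadratic
O(log n) is asymptotically smaller; O(n^2) grows faster


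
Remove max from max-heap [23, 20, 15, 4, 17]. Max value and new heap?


Max = 23
Replace root with last, heapify down
Resulting heap: [20, 17, 15, 4]


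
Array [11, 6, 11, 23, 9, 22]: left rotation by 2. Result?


Left rotate by 2: [11, 23, 9, 22, 11, 6]


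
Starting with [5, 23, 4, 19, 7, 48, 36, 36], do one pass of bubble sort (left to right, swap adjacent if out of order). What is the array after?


After one pass: [5, 4, 19, 7, 23, 36, 36, 48]


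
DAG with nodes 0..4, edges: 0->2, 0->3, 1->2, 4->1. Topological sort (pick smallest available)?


Kahn's algorithm, process smallest node first
Order: [0, 3, 4, 1, 2]


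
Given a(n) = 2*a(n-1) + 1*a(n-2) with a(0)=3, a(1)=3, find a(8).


Build bottom-up:
...a(6)=297, a(7)=717, a(8)=2*717+1*297=1731


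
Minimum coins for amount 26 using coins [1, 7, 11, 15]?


dp[0]=0; dp[i]=1+min(dp[i-c] for c in coins)
...dp[21]=3, dp[22]=2, dp[23]=3, dp[24]=4, dp[25]=3, dp[26]=2
Minimum coins for 26 = 2


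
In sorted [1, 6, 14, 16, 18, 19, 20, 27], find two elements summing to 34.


Two pointers: lo=0, hi=7
Found pair: (14, 20) summing to 34


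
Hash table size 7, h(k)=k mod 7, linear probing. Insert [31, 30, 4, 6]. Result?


Insertions: 31->slot 3; 30->slot 2; 4->slot 4; 6->slot 6
Table: [None, None, 30, 31, 4, None, 6]


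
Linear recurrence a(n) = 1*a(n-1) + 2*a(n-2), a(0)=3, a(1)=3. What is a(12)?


Build bottom-up:
...a(10)=2049, a(11)=4095, a(12)=1*4095+2*2049=8193


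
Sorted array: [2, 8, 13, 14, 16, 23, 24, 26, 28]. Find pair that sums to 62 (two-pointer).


Two pointers: lo=0, hi=8
No pair sums to 62


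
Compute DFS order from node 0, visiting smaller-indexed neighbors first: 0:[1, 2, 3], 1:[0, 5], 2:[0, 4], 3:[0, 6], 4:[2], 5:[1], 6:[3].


DFS stack-based: start with [0]
Visit order: [0, 1, 5, 2, 4, 3, 6]


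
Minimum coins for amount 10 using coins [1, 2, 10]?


dp[0]=0; dp[i]=1+min(dp[i-c] for c in coins)
...dp[5]=3, dp[6]=3, dp[7]=4, dp[8]=4, dp[9]=5, dp[10]=1
Minimum coins for 10 = 1


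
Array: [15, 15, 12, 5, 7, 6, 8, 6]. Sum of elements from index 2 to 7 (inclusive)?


Prefix sums: [0, 15, 30, 42, 47, 54, 60, 68, 74]
Sum[2..7] = prefix[8] - prefix[2] = 74 - 30 = 44


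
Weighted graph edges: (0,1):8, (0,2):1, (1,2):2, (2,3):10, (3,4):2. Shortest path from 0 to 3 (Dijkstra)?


Dijkstra from 0:
Distances: {0: 0, 1: 3, 2: 1, 3: 11, 4: 13}
Shortest distance to 3 = 11, path = [0, 2, 3]


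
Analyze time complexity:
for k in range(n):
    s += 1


Per nesting level: O(n) = O(n)
Complexity: O(n)


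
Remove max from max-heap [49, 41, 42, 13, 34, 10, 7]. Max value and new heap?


Max = 49
Replace root with last, heapify down
Resulting heap: [42, 41, 10, 13, 34, 7]


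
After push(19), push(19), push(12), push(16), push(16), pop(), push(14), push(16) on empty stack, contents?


push(19) -> [19]
push(19) -> [19, 19]
push(12) -> [19, 19, 12]
push(16) -> [19, 19, 12, 16]
push(16) -> [19, 19, 12, 16, 16]
pop() returns 16 -> [19, 19, 12, 16]
push(14) -> [19, 19, 12, 16, 14]
push(16) -> [19, 19, 12, 16, 14, 16]
Final stack (bottom to top): [19, 19, 12, 16, 14, 16]


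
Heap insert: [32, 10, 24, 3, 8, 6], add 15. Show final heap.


Append 15: [32, 10, 24, 3, 8, 6, 15]
Bubble up: no swaps needed
Result: [32, 10, 24, 3, 8, 6, 15]


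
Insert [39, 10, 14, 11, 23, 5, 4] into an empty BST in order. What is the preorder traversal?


Root = 39; build tree by BST insertion.
Preorder traversal: [39, 10, 5, 4, 14, 11, 23]


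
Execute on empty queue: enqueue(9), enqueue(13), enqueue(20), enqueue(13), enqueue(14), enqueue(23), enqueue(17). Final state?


enqueue(9) -> [9]
enqueue(13) -> [9, 13]
enqueue(20) -> [9, 13, 20]
enqueue(13) -> [9, 13, 20, 13]
enqueue(14) -> [9, 13, 20, 13, 14]
enqueue(23) -> [9, 13, 20, 13, 14, 23]
enqueue(17) -> [9, 13, 20, 13, 14, 23, 17]
Final queue (front to back): [9, 13, 20, 13, 14, 23, 17]


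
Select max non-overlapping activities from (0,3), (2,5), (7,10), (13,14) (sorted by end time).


Greedy: pick earliest-ending, then skip overlaps.
Selected (3 activities): [(0, 3), (7, 10), (13, 14)]


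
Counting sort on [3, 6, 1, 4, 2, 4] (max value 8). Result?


Count array: [0, 1, 1, 1, 2, 0, 1, 0, 0]
Reconstruct: [1, 2, 3, 4, 4, 6]


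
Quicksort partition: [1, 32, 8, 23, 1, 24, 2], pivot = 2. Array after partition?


Elements <= 2 go left of pivot.
Result: [1, 1, 2, 23, 32, 24, 8], pivot at index 2


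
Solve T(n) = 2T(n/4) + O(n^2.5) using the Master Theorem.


a=2, b=4, c=2.5. log_4(2)=0.5 < c=2.5. Case 3: O(n^c) = O(n^2.500)
Complexity: O(n^2.500)


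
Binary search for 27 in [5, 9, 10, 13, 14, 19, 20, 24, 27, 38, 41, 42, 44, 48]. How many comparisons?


Search for 27:
[0,13] mid=6 arr[6]=20
[7,13] mid=10 arr[10]=41
[7,9] mid=8 arr[8]=27
Total: 3 comparisons


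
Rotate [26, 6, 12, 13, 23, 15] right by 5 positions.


Right rotate by 5: [6, 12, 13, 23, 15, 26]


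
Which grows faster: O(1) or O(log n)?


constant grows slower than logarithmic
O(1) is asymptotically smaller; O(log n) grows faster


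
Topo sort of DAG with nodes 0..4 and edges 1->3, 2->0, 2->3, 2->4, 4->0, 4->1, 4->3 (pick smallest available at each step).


Kahn's algorithm, process smallest node first
Order: [2, 4, 0, 1, 3]


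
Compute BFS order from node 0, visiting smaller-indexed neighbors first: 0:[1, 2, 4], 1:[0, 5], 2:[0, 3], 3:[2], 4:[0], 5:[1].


BFS queue: start with [0]
Visit order: [0, 1, 2, 4, 5, 3]


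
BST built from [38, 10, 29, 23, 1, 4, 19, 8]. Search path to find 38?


BST root = 38
Search for 38: compare at each node
Path: [38]


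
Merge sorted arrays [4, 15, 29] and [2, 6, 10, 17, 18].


Compare heads, take smaller each step.
Merged: [2, 4, 6, 10, 15, 17, 18, 29]


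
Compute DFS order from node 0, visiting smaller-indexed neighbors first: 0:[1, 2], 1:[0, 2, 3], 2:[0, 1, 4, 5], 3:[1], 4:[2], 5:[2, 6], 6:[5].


DFS stack-based: start with [0]
Visit order: [0, 1, 2, 4, 5, 6, 3]


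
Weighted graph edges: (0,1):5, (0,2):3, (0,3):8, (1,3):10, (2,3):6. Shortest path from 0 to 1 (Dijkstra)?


Dijkstra from 0:
Distances: {0: 0, 1: 5, 2: 3, 3: 8}
Shortest distance to 1 = 5, path = [0, 1]


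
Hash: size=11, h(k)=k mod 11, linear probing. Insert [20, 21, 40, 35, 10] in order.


Insertions: 20->slot 9; 21->slot 10; 40->slot 7; 35->slot 2; 10->slot 0
Table: [10, None, 35, None, None, None, None, 40, None, 20, 21]


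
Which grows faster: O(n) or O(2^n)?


linear grows slower than exponential
O(n) is asymptotically smaller; O(2^n) grows faster


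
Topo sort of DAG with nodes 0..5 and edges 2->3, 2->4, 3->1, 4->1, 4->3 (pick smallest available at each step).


Kahn's algorithm, process smallest node first
Order: [0, 2, 4, 3, 1, 5]


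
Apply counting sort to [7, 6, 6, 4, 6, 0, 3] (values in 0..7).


Count array: [1, 0, 0, 1, 1, 0, 3, 1]
Reconstruct: [0, 3, 4, 6, 6, 6, 7]


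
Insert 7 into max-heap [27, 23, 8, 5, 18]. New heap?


Append 7: [27, 23, 8, 5, 18, 7]
Bubble up: no swaps needed
Result: [27, 23, 8, 5, 18, 7]


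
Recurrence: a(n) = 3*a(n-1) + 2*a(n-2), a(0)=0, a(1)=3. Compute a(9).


Build bottom-up:
...a(7)=5289, a(8)=18837, a(9)=3*18837+2*5289=67089


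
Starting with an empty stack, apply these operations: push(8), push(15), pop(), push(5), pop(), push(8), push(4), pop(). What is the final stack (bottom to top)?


push(8) -> [8]
push(15) -> [8, 15]
pop() returns 15 -> [8]
push(5) -> [8, 5]
pop() returns 5 -> [8]
push(8) -> [8, 8]
push(4) -> [8, 8, 4]
pop() returns 4 -> [8, 8]
Final stack (bottom to top): [8, 8]


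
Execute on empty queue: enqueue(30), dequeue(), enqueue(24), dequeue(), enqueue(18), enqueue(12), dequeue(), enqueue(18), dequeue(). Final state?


enqueue(30) -> [30]
dequeue() returns 30 -> []
enqueue(24) -> [24]
dequeue() returns 24 -> []
enqueue(18) -> [18]
enqueue(12) -> [18, 12]
dequeue() returns 18 -> [12]
enqueue(18) -> [12, 18]
dequeue() returns 12 -> [18]
Final queue (front to back): [18]


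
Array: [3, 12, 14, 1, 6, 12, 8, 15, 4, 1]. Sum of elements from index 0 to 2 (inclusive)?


Prefix sums: [0, 3, 15, 29, 30, 36, 48, 56, 71, 75, 76]
Sum[0..2] = prefix[3] - prefix[0] = 29 - 0 = 29


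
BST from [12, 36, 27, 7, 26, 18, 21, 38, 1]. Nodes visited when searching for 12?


BST root = 12
Search for 12: compare at each node
Path: [12]


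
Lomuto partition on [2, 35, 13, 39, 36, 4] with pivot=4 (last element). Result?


Elements <= 4 go left of pivot.
Result: [2, 4, 13, 39, 36, 35], pivot at index 1


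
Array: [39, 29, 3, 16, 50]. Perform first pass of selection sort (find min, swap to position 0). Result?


After one pass: [3, 29, 39, 16, 50]


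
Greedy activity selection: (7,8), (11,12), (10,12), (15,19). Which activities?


Greedy: pick earliest-ending, then skip overlaps.
Selected (3 activities): [(7, 8), (11, 12), (15, 19)]


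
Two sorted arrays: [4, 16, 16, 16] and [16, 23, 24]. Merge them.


Compare heads, take smaller each step.
Merged: [4, 16, 16, 16, 16, 23, 24]


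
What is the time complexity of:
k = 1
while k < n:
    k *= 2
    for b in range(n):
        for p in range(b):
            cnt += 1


Per nesting level: O(log n) * O(n) * O(n) [triangular over b] = O(n^2 log n)
Complexity: O(n^2 log n)


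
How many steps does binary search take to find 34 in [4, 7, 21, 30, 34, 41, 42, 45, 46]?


Search for 34:
[0,8] mid=4 arr[4]=34
Total: 1 comparisons


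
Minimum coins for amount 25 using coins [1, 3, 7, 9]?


dp[0]=0; dp[i]=1+min(dp[i-c] for c in coins)
...dp[20]=4, dp[21]=3, dp[22]=4, dp[23]=3, dp[24]=4, dp[25]=3
Minimum coins for 25 = 3


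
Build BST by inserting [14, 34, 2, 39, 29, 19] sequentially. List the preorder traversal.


Root = 14; build tree by BST insertion.
Preorder traversal: [14, 2, 34, 29, 19, 39]


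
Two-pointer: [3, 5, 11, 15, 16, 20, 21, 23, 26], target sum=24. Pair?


Two pointers: lo=0, hi=8
Found pair: (3, 21) summing to 24


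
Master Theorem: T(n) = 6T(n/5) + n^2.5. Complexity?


a=6, b=5, c=2.5. log_5(6)=1.113 < c=2.5. Case 3: O(n^c) = O(n^2.500)
Complexity: O(n^2.500)


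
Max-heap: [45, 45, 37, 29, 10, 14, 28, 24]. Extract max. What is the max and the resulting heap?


Max = 45
Replace root with last, heapify down
Resulting heap: [45, 29, 37, 24, 10, 14, 28]


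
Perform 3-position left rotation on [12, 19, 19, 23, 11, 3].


Left rotate by 3: [23, 11, 3, 12, 19, 19]


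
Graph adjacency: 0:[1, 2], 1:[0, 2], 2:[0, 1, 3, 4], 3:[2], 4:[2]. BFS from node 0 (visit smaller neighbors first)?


BFS queue: start with [0]
Visit order: [0, 1, 2, 3, 4]


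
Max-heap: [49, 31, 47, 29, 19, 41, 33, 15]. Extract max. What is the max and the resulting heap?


Max = 49
Replace root with last, heapify down
Resulting heap: [47, 31, 41, 29, 19, 15, 33]


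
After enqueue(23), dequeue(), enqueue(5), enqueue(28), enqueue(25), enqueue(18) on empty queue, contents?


enqueue(23) -> [23]
dequeue() returns 23 -> []
enqueue(5) -> [5]
enqueue(28) -> [5, 28]
enqueue(25) -> [5, 28, 25]
enqueue(18) -> [5, 28, 25, 18]
Final queue (front to back): [5, 28, 25, 18]


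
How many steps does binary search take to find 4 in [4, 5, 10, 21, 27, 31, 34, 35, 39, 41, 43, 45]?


Search for 4:
[0,11] mid=5 arr[5]=31
[0,4] mid=2 arr[2]=10
[0,1] mid=0 arr[0]=4
Total: 3 comparisons


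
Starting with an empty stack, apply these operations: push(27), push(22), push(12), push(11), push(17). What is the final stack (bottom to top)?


push(27) -> [27]
push(22) -> [27, 22]
push(12) -> [27, 22, 12]
push(11) -> [27, 22, 12, 11]
push(17) -> [27, 22, 12, 11, 17]
Final stack (bottom to top): [27, 22, 12, 11, 17]


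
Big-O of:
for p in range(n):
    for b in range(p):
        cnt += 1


Per nesting level: O(n) * O(n) [triangular over p] = O(n^2)
Complexity: O(n^2)


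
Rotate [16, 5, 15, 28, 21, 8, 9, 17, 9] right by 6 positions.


Right rotate by 6: [28, 21, 8, 9, 17, 9, 16, 5, 15]


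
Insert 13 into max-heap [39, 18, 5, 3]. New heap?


Append 13: [39, 18, 5, 3, 13]
Bubble up: no swaps needed
Result: [39, 18, 5, 3, 13]


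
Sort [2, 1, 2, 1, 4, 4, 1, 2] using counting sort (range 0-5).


Count array: [0, 3, 3, 0, 2, 0]
Reconstruct: [1, 1, 1, 2, 2, 2, 4, 4]


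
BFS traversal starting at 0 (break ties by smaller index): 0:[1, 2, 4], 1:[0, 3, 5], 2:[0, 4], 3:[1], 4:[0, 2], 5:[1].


BFS queue: start with [0]
Visit order: [0, 1, 2, 4, 3, 5]


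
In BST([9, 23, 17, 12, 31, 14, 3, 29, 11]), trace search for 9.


BST root = 9
Search for 9: compare at each node
Path: [9]


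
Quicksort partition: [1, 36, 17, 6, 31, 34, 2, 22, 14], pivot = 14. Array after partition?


Elements <= 14 go left of pivot.
Result: [1, 6, 2, 14, 31, 34, 17, 22, 36], pivot at index 3


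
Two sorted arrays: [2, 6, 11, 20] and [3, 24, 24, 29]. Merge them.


Compare heads, take smaller each step.
Merged: [2, 3, 6, 11, 20, 24, 24, 29]


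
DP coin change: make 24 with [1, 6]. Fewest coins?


dp[0]=0; dp[i]=1+min(dp[i-c] for c in coins)
...dp[19]=4, dp[20]=5, dp[21]=6, dp[22]=7, dp[23]=8, dp[24]=4
Minimum coins for 24 = 4


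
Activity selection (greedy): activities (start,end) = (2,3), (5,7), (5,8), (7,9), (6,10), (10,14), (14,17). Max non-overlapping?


Greedy: pick earliest-ending, then skip overlaps.
Selected (5 activities): [(2, 3), (5, 7), (7, 9), (10, 14), (14, 17)]


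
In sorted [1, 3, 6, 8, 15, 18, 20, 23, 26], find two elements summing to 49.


Two pointers: lo=0, hi=8
Found pair: (23, 26) summing to 49


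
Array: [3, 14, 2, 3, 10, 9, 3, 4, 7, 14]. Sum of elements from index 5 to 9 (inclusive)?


Prefix sums: [0, 3, 17, 19, 22, 32, 41, 44, 48, 55, 69]
Sum[5..9] = prefix[10] - prefix[5] = 69 - 32 = 37


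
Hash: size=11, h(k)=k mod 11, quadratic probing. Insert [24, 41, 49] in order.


Insertions: 24->slot 2; 41->slot 8; 49->slot 5
Table: [None, None, 24, None, None, 49, None, None, 41, None, None]


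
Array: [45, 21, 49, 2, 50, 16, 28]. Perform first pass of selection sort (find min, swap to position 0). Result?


After one pass: [2, 21, 49, 45, 50, 16, 28]


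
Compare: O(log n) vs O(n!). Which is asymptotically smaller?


logarithmic grows slower than factorial
O(log n) is asymptotically smaller; O(n!) grows faster


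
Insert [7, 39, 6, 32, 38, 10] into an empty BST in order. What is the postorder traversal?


Root = 7; build tree by BST insertion.
Postorder traversal: [6, 10, 38, 32, 39, 7]


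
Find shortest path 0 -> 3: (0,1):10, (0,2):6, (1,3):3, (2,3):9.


Dijkstra from 0:
Distances: {0: 0, 1: 10, 2: 6, 3: 13}
Shortest distance to 3 = 13, path = [0, 1, 3]


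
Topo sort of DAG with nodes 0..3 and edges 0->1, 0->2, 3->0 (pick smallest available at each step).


Kahn's algorithm, process smallest node first
Order: [3, 0, 1, 2]


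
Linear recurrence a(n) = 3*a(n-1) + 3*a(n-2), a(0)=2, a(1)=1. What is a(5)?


Build bottom-up:
...a(3)=30, a(4)=117, a(5)=3*117+3*30=441


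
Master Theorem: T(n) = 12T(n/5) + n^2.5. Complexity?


a=12, b=5, c=2.5. log_5(12)=1.544 < c=2.5. Case 3: O(n^c) = O(n^2.500)
Complexity: O(n^2.500)


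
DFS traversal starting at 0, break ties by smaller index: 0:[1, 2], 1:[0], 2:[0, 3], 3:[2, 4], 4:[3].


DFS stack-based: start with [0]
Visit order: [0, 1, 2, 3, 4]


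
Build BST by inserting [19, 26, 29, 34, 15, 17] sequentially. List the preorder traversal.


Root = 19; build tree by BST insertion.
Preorder traversal: [19, 15, 17, 26, 29, 34]


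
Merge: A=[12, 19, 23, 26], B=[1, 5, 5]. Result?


Compare heads, take smaller each step.
Merged: [1, 5, 5, 12, 19, 23, 26]


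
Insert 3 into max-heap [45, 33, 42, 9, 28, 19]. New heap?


Append 3: [45, 33, 42, 9, 28, 19, 3]
Bubble up: no swaps needed
Result: [45, 33, 42, 9, 28, 19, 3]


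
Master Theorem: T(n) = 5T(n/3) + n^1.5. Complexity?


a=5, b=3, c=1.5. log_3(5)=1.465 < c=1.5. Case 3: O(n^c) = O(n^1.500)
Complexity: O(n^1.500)


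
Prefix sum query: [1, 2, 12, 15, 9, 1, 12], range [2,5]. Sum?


Prefix sums: [0, 1, 3, 15, 30, 39, 40, 52]
Sum[2..5] = prefix[6] - prefix[2] = 40 - 3 = 37


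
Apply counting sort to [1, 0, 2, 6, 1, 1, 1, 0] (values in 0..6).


Count array: [2, 4, 1, 0, 0, 0, 1]
Reconstruct: [0, 0, 1, 1, 1, 1, 2, 6]


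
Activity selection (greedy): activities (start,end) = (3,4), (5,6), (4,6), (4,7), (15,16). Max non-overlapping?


Greedy: pick earliest-ending, then skip overlaps.
Selected (3 activities): [(3, 4), (5, 6), (15, 16)]


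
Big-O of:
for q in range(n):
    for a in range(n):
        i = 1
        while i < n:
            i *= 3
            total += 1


Per nesting level: O(n) * O(n) * O(log n) = O(n^2 log n)
Complexity: O(n^2 log n)


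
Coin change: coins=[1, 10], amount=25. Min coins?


dp[0]=0; dp[i]=1+min(dp[i-c] for c in coins)
...dp[20]=2, dp[21]=3, dp[22]=4, dp[23]=5, dp[24]=6, dp[25]=7
Minimum coins for 25 = 7


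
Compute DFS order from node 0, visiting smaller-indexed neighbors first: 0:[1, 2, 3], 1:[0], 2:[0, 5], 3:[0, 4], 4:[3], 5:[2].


DFS stack-based: start with [0]
Visit order: [0, 1, 2, 5, 3, 4]


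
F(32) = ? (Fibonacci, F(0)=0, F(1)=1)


F(n)=F(n-1)+F(n-2)
...F(30)=832040, F(31)=1346269, F(32)=2178309


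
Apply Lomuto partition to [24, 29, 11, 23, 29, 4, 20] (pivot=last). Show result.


Elements <= 20 go left of pivot.
Result: [11, 4, 20, 23, 29, 29, 24], pivot at index 2


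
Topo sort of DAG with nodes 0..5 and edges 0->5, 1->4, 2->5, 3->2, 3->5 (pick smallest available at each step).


Kahn's algorithm, process smallest node first
Order: [0, 1, 3, 2, 4, 5]


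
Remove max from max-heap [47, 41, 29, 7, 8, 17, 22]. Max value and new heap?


Max = 47
Replace root with last, heapify down
Resulting heap: [41, 22, 29, 7, 8, 17]


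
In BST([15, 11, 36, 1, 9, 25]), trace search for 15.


BST root = 15
Search for 15: compare at each node
Path: [15]


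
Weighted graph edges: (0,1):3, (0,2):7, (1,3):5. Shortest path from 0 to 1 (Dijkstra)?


Dijkstra from 0:
Distances: {0: 0, 1: 3, 2: 7, 3: 8}
Shortest distance to 1 = 3, path = [0, 1]


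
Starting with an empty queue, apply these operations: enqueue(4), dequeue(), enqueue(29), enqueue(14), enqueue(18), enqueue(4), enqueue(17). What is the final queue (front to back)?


enqueue(4) -> [4]
dequeue() returns 4 -> []
enqueue(29) -> [29]
enqueue(14) -> [29, 14]
enqueue(18) -> [29, 14, 18]
enqueue(4) -> [29, 14, 18, 4]
enqueue(17) -> [29, 14, 18, 4, 17]
Final queue (front to back): [29, 14, 18, 4, 17]


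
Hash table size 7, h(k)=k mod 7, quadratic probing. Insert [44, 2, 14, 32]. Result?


Insertions: 44->slot 2; 2->slot 3; 14->slot 0; 32->slot 4
Table: [14, None, 44, 2, 32, None, None]


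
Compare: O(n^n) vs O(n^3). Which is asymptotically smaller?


cubic grows slower than n^n
O(n^3) is asymptotically smaller; O(n^n) grows faster


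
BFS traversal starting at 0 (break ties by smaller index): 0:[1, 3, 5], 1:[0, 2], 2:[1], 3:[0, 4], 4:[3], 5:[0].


BFS queue: start with [0]
Visit order: [0, 1, 3, 5, 2, 4]


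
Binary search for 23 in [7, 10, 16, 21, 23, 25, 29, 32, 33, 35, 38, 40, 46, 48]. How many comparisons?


Search for 23:
[0,13] mid=6 arr[6]=29
[0,5] mid=2 arr[2]=16
[3,5] mid=4 arr[4]=23
Total: 3 comparisons


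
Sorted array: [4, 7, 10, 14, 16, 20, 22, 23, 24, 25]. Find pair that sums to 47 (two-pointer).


Two pointers: lo=0, hi=9
Found pair: (22, 25) summing to 47


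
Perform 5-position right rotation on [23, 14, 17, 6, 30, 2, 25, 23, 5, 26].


Right rotate by 5: [2, 25, 23, 5, 26, 23, 14, 17, 6, 30]


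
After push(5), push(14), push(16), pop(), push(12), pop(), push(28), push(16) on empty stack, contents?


push(5) -> [5]
push(14) -> [5, 14]
push(16) -> [5, 14, 16]
pop() returns 16 -> [5, 14]
push(12) -> [5, 14, 12]
pop() returns 12 -> [5, 14]
push(28) -> [5, 14, 28]
push(16) -> [5, 14, 28, 16]
Final stack (bottom to top): [5, 14, 28, 16]


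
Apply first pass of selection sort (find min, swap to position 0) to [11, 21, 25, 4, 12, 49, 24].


After one pass: [4, 21, 25, 11, 12, 49, 24]


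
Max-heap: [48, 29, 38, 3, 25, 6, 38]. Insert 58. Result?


Append 58: [48, 29, 38, 3, 25, 6, 38, 58]
Bubble up: swap idx 7(58) with idx 3(3); swap idx 3(58) with idx 1(29); swap idx 1(58) with idx 0(48)
Result: [58, 48, 38, 29, 25, 6, 38, 3]


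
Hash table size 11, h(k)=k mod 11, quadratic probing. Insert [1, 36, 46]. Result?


Insertions: 1->slot 1; 36->slot 3; 46->slot 2
Table: [None, 1, 46, 36, None, None, None, None, None, None, None]


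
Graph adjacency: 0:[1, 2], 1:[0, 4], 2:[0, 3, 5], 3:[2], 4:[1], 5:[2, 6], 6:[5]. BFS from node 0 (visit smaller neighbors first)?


BFS queue: start with [0]
Visit order: [0, 1, 2, 4, 3, 5, 6]


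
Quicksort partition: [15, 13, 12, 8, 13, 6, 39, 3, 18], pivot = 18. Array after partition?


Elements <= 18 go left of pivot.
Result: [15, 13, 12, 8, 13, 6, 3, 18, 39], pivot at index 7


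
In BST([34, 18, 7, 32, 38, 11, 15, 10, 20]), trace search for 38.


BST root = 34
Search for 38: compare at each node
Path: [34, 38]


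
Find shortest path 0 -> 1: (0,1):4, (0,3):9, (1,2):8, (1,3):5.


Dijkstra from 0:
Distances: {0: 0, 1: 4, 2: 12, 3: 9}
Shortest distance to 1 = 4, path = [0, 1]


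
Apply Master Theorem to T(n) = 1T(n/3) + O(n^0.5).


a=1, b=3, c=0.5. log_3(1)=0 < c=0.5. Case 3: O(n^c) = O(sqrt(n))
Complexity: O(sqrt(n))


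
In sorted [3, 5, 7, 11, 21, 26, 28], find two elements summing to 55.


Two pointers: lo=0, hi=6
No pair sums to 55


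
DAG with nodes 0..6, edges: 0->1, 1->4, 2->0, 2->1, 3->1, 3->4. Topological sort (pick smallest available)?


Kahn's algorithm, process smallest node first
Order: [2, 0, 3, 1, 4, 5, 6]


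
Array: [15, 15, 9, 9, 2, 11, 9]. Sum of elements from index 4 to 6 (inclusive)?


Prefix sums: [0, 15, 30, 39, 48, 50, 61, 70]
Sum[4..6] = prefix[7] - prefix[4] = 70 - 48 = 22


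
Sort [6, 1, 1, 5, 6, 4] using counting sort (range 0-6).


Count array: [0, 2, 0, 0, 1, 1, 2]
Reconstruct: [1, 1, 4, 5, 6, 6]


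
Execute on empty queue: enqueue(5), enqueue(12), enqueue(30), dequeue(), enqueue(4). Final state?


enqueue(5) -> [5]
enqueue(12) -> [5, 12]
enqueue(30) -> [5, 12, 30]
dequeue() returns 5 -> [12, 30]
enqueue(4) -> [12, 30, 4]
Final queue (front to back): [12, 30, 4]


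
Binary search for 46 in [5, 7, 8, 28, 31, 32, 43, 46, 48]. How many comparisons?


Search for 46:
[0,8] mid=4 arr[4]=31
[5,8] mid=6 arr[6]=43
[7,8] mid=7 arr[7]=46
Total: 3 comparisons


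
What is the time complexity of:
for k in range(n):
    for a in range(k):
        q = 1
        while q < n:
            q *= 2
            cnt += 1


Per nesting level: O(n) * O(n) [triangular over k] * O(log n) = O(n^2 log n)
Complexity: O(n^2 log n)


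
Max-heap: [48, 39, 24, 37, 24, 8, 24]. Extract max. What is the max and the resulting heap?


Max = 48
Replace root with last, heapify down
Resulting heap: [39, 37, 24, 24, 24, 8]


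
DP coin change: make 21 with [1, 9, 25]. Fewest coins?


dp[0]=0; dp[i]=1+min(dp[i-c] for c in coins)
...dp[16]=8, dp[17]=9, dp[18]=2, dp[19]=3, dp[20]=4, dp[21]=5
Minimum coins for 21 = 5


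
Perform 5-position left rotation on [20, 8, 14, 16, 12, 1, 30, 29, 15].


Left rotate by 5: [1, 30, 29, 15, 20, 8, 14, 16, 12]


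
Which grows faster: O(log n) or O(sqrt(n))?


logarithmic grows slower than sublinear
O(log n) is asymptotically smaller; O(sqrt(n)) grows faster


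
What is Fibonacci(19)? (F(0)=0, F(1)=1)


F(n)=F(n-1)+F(n-2)
...F(17)=1597, F(18)=2584, F(19)=4181


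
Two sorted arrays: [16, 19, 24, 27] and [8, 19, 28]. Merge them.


Compare heads, take smaller each step.
Merged: [8, 16, 19, 19, 24, 27, 28]


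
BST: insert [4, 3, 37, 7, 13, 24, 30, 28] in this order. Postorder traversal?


Root = 4; build tree by BST insertion.
Postorder traversal: [3, 28, 30, 24, 13, 7, 37, 4]


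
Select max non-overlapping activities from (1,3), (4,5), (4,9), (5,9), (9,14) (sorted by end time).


Greedy: pick earliest-ending, then skip overlaps.
Selected (4 activities): [(1, 3), (4, 5), (5, 9), (9, 14)]


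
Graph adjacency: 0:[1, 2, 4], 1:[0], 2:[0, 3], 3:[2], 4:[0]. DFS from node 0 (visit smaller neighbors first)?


DFS stack-based: start with [0]
Visit order: [0, 1, 2, 3, 4]


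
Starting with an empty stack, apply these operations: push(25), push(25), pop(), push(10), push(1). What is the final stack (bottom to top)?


push(25) -> [25]
push(25) -> [25, 25]
pop() returns 25 -> [25]
push(10) -> [25, 10]
push(1) -> [25, 10, 1]
Final stack (bottom to top): [25, 10, 1]


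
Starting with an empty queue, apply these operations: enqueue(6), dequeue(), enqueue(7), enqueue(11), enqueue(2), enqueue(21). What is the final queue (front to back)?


enqueue(6) -> [6]
dequeue() returns 6 -> []
enqueue(7) -> [7]
enqueue(11) -> [7, 11]
enqueue(2) -> [7, 11, 2]
enqueue(21) -> [7, 11, 2, 21]
Final queue (front to back): [7, 11, 2, 21]


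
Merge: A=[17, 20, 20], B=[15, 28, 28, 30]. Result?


Compare heads, take smaller each step.
Merged: [15, 17, 20, 20, 28, 28, 30]


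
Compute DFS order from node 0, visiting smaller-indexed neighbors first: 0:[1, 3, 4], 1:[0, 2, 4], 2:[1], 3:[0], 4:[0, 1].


DFS stack-based: start with [0]
Visit order: [0, 1, 2, 4, 3]


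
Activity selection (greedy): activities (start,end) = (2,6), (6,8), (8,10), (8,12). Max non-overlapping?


Greedy: pick earliest-ending, then skip overlaps.
Selected (3 activities): [(2, 6), (6, 8), (8, 10)]


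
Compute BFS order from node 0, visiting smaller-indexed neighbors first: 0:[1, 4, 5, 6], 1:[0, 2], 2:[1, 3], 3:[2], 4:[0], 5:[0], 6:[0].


BFS queue: start with [0]
Visit order: [0, 1, 4, 5, 6, 2, 3]


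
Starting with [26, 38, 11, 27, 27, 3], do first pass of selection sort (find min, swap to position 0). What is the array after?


After one pass: [3, 38, 11, 27, 27, 26]


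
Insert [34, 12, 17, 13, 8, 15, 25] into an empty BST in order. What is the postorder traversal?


Root = 34; build tree by BST insertion.
Postorder traversal: [8, 15, 13, 25, 17, 12, 34]


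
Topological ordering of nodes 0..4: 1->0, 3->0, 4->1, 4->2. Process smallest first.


Kahn's algorithm, process smallest node first
Order: [3, 4, 1, 0, 2]


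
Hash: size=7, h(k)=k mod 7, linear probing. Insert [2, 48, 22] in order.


Insertions: 2->slot 2; 48->slot 6; 22->slot 1
Table: [None, 22, 2, None, None, None, 48]


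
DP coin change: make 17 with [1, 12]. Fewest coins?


dp[0]=0; dp[i]=1+min(dp[i-c] for c in coins)
...dp[12]=1, dp[13]=2, dp[14]=3, dp[15]=4, dp[16]=5, dp[17]=6
Minimum coins for 17 = 6


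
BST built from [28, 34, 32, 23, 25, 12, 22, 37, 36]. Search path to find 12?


BST root = 28
Search for 12: compare at each node
Path: [28, 23, 12]


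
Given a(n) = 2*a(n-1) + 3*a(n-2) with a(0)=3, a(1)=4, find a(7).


Build bottom-up:
...a(5)=424, a(6)=1277, a(7)=2*1277+3*424=3826


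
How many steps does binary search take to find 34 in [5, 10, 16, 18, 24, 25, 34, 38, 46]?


Search for 34:
[0,8] mid=4 arr[4]=24
[5,8] mid=6 arr[6]=34
Total: 2 comparisons


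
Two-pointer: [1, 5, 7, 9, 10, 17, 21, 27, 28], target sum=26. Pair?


Two pointers: lo=0, hi=8
Found pair: (5, 21) summing to 26


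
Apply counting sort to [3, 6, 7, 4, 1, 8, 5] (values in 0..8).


Count array: [0, 1, 0, 1, 1, 1, 1, 1, 1]
Reconstruct: [1, 3, 4, 5, 6, 7, 8]


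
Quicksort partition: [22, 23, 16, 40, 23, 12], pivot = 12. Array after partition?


Elements <= 12 go left of pivot.
Result: [12, 23, 16, 40, 23, 22], pivot at index 0


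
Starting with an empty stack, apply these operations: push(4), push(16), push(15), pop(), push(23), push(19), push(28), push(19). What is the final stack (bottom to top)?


push(4) -> [4]
push(16) -> [4, 16]
push(15) -> [4, 16, 15]
pop() returns 15 -> [4, 16]
push(23) -> [4, 16, 23]
push(19) -> [4, 16, 23, 19]
push(28) -> [4, 16, 23, 19, 28]
push(19) -> [4, 16, 23, 19, 28, 19]
Final stack (bottom to top): [4, 16, 23, 19, 28, 19]


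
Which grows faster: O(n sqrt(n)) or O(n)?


linear grows slower than n^1.5
O(n) is asymptotically smaller; O(n sqrt(n)) grows faster


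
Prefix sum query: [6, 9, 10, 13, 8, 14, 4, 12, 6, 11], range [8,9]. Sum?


Prefix sums: [0, 6, 15, 25, 38, 46, 60, 64, 76, 82, 93]
Sum[8..9] = prefix[10] - prefix[8] = 93 - 76 = 17


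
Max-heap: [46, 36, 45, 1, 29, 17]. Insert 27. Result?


Append 27: [46, 36, 45, 1, 29, 17, 27]
Bubble up: no swaps needed
Result: [46, 36, 45, 1, 29, 17, 27]


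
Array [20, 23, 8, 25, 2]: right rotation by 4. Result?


Right rotate by 4: [23, 8, 25, 2, 20]


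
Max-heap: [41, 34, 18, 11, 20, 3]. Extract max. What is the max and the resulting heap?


Max = 41
Replace root with last, heapify down
Resulting heap: [34, 20, 18, 11, 3]


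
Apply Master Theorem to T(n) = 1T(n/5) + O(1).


a=1, b=5, c=0. log_5(1)=0 = c=0. Case 2: O(n^c log n) = O(log n)
Complexity: O(log n)


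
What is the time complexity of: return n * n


Analysis: constant-time operation, no loop
Complexity: O(1)


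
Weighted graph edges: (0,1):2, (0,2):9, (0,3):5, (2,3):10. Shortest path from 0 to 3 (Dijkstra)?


Dijkstra from 0:
Distances: {0: 0, 1: 2, 2: 9, 3: 5}
Shortest distance to 3 = 5, path = [0, 3]


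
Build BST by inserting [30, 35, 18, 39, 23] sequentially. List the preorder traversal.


Root = 30; build tree by BST insertion.
Preorder traversal: [30, 18, 23, 35, 39]


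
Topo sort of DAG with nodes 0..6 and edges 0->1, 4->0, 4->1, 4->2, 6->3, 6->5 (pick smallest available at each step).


Kahn's algorithm, process smallest node first
Order: [4, 0, 1, 2, 6, 3, 5]


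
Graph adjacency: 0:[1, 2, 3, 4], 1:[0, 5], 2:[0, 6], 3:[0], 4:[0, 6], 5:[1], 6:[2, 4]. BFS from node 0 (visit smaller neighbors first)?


BFS queue: start with [0]
Visit order: [0, 1, 2, 3, 4, 5, 6]


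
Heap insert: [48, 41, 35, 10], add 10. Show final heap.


Append 10: [48, 41, 35, 10, 10]
Bubble up: no swaps needed
Result: [48, 41, 35, 10, 10]


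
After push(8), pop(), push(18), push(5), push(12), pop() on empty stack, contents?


push(8) -> [8]
pop() returns 8 -> []
push(18) -> [18]
push(5) -> [18, 5]
push(12) -> [18, 5, 12]
pop() returns 12 -> [18, 5]
Final stack (bottom to top): [18, 5]


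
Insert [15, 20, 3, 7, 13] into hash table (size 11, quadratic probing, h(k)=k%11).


Insertions: 15->slot 4; 20->slot 9; 3->slot 3; 7->slot 7; 13->slot 2
Table: [None, None, 13, 3, 15, None, None, 7, None, 20, None]


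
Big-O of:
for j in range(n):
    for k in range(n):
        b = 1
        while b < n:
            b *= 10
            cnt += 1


Per nesting level: O(n) * O(n) * O(log n) = O(n^2 log n)
Complexity: O(n^2 log n)


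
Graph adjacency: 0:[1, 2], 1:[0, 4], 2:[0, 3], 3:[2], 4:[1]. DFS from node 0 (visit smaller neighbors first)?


DFS stack-based: start with [0]
Visit order: [0, 1, 4, 2, 3]


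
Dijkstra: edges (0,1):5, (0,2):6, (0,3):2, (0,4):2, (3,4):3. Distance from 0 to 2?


Dijkstra from 0:
Distances: {0: 0, 1: 5, 2: 6, 3: 2, 4: 2}
Shortest distance to 2 = 6, path = [0, 2]


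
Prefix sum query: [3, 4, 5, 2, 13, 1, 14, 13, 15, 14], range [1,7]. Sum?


Prefix sums: [0, 3, 7, 12, 14, 27, 28, 42, 55, 70, 84]
Sum[1..7] = prefix[8] - prefix[1] = 55 - 3 = 52


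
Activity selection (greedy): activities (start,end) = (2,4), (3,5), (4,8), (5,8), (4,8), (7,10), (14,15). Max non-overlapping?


Greedy: pick earliest-ending, then skip overlaps.
Selected (3 activities): [(2, 4), (4, 8), (14, 15)]


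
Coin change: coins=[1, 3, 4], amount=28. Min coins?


dp[0]=0; dp[i]=1+min(dp[i-c] for c in coins)
...dp[23]=6, dp[24]=6, dp[25]=7, dp[26]=7, dp[27]=7, dp[28]=7
Minimum coins for 28 = 7


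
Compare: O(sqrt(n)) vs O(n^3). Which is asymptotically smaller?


sublinear grows slower than cubic
O(sqrt(n)) is asymptotically smaller; O(n^3) grows faster


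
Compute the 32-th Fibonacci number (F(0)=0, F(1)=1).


F(n)=F(n-1)+F(n-2)
...F(30)=832040, F(31)=1346269, F(32)=2178309


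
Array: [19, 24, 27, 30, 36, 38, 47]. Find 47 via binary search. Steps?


Search for 47:
[0,6] mid=3 arr[3]=30
[4,6] mid=5 arr[5]=38
[6,6] mid=6 arr[6]=47
Total: 3 comparisons


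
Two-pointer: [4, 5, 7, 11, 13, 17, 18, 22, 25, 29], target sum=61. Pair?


Two pointers: lo=0, hi=9
No pair sums to 61


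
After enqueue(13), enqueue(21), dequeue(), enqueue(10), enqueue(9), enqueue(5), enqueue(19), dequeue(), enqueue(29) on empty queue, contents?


enqueue(13) -> [13]
enqueue(21) -> [13, 21]
dequeue() returns 13 -> [21]
enqueue(10) -> [21, 10]
enqueue(9) -> [21, 10, 9]
enqueue(5) -> [21, 10, 9, 5]
enqueue(19) -> [21, 10, 9, 5, 19]
dequeue() returns 21 -> [10, 9, 5, 19]
enqueue(29) -> [10, 9, 5, 19, 29]
Final queue (front to back): [10, 9, 5, 19, 29]


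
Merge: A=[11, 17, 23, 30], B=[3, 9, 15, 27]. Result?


Compare heads, take smaller each step.
Merged: [3, 9, 11, 15, 17, 23, 27, 30]


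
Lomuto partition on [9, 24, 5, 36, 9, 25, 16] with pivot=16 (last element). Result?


Elements <= 16 go left of pivot.
Result: [9, 5, 9, 16, 24, 25, 36], pivot at index 3


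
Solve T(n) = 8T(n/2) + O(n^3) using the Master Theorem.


a=8, b=2, c=3. log_2(8)=3 = c=3. Case 2: O(n^c log n) = O(n^3 log n)
Complexity: O(n^3 log n)


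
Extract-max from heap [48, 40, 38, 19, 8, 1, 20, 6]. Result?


Max = 48
Replace root with last, heapify down
Resulting heap: [40, 19, 38, 6, 8, 1, 20]


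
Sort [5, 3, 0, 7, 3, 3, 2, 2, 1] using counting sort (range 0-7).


Count array: [1, 1, 2, 3, 0, 1, 0, 1]
Reconstruct: [0, 1, 2, 2, 3, 3, 3, 5, 7]


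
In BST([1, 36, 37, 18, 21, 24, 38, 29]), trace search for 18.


BST root = 1
Search for 18: compare at each node
Path: [1, 36, 18]


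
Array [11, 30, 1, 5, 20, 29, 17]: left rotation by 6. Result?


Left rotate by 6: [17, 11, 30, 1, 5, 20, 29]


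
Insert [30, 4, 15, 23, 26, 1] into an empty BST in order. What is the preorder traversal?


Root = 30; build tree by BST insertion.
Preorder traversal: [30, 4, 1, 15, 23, 26]


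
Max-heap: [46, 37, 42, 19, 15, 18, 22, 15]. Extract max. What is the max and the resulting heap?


Max = 46
Replace root with last, heapify down
Resulting heap: [42, 37, 22, 19, 15, 18, 15]


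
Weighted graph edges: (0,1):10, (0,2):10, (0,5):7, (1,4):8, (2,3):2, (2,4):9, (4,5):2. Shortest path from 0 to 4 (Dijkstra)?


Dijkstra from 0:
Distances: {0: 0, 1: 10, 2: 10, 3: 12, 4: 9, 5: 7}
Shortest distance to 4 = 9, path = [0, 5, 4]


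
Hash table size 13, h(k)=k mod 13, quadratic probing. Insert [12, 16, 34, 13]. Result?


Insertions: 12->slot 12; 16->slot 3; 34->slot 8; 13->slot 0
Table: [13, None, None, 16, None, None, None, None, 34, None, None, None, 12]


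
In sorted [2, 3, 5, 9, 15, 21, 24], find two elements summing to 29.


Two pointers: lo=0, hi=6
Found pair: (5, 24) summing to 29


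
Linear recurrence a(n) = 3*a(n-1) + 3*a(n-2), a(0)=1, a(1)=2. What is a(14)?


Build bottom-up:
...a(12)=5372001, a(13)=20366802, a(14)=3*20366802+3*5372001=77216409


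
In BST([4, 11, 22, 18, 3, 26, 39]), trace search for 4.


BST root = 4
Search for 4: compare at each node
Path: [4]


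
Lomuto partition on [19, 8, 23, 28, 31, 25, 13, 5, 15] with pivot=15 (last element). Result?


Elements <= 15 go left of pivot.
Result: [8, 13, 5, 15, 31, 25, 19, 23, 28], pivot at index 3


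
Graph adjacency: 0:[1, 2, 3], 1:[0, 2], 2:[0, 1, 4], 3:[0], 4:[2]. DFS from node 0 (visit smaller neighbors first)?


DFS stack-based: start with [0]
Visit order: [0, 1, 2, 4, 3]


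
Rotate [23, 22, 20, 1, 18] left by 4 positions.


Left rotate by 4: [18, 23, 22, 20, 1]


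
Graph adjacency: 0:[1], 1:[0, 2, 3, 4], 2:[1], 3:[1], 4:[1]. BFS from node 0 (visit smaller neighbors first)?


BFS queue: start with [0]
Visit order: [0, 1, 2, 3, 4]


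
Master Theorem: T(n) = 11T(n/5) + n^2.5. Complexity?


a=11, b=5, c=2.5. log_5(11)=1.490 < c=2.5. Case 3: O(n^c) = O(n^2.500)
Complexity: O(n^2.500)


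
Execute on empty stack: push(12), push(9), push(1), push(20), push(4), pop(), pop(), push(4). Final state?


push(12) -> [12]
push(9) -> [12, 9]
push(1) -> [12, 9, 1]
push(20) -> [12, 9, 1, 20]
push(4) -> [12, 9, 1, 20, 4]
pop() returns 4 -> [12, 9, 1, 20]
pop() returns 20 -> [12, 9, 1]
push(4) -> [12, 9, 1, 4]
Final stack (bottom to top): [12, 9, 1, 4]


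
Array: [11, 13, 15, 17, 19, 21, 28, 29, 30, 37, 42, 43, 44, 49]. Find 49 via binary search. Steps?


Search for 49:
[0,13] mid=6 arr[6]=28
[7,13] mid=10 arr[10]=42
[11,13] mid=12 arr[12]=44
[13,13] mid=13 arr[13]=49
Total: 4 comparisons


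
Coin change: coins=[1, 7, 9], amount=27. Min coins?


dp[0]=0; dp[i]=1+min(dp[i-c] for c in coins)
...dp[22]=4, dp[23]=3, dp[24]=4, dp[25]=3, dp[26]=4, dp[27]=3
Minimum coins for 27 = 3


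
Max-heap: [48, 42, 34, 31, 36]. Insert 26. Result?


Append 26: [48, 42, 34, 31, 36, 26]
Bubble up: no swaps needed
Result: [48, 42, 34, 31, 36, 26]


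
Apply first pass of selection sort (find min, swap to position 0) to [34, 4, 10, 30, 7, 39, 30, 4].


After one pass: [4, 34, 10, 30, 7, 39, 30, 4]


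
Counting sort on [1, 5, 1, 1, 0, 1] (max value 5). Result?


Count array: [1, 4, 0, 0, 0, 1]
Reconstruct: [0, 1, 1, 1, 1, 5]


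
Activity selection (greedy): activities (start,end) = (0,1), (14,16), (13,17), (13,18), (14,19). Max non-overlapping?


Greedy: pick earliest-ending, then skip overlaps.
Selected (2 activities): [(0, 1), (14, 16)]


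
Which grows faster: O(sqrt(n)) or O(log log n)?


double-logarithmic grows slower than sublinear
O(log log n) is asymptotically smaller; O(sqrt(n)) grows faster


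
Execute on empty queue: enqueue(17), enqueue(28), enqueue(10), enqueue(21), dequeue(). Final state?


enqueue(17) -> [17]
enqueue(28) -> [17, 28]
enqueue(10) -> [17, 28, 10]
enqueue(21) -> [17, 28, 10, 21]
dequeue() returns 17 -> [28, 10, 21]
Final queue (front to back): [28, 10, 21]


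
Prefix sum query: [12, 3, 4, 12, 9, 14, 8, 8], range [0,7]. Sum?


Prefix sums: [0, 12, 15, 19, 31, 40, 54, 62, 70]
Sum[0..7] = prefix[8] - prefix[0] = 70 - 0 = 70


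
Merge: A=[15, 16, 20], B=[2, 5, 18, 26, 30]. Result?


Compare heads, take smaller each step.
Merged: [2, 5, 15, 16, 18, 20, 26, 30]


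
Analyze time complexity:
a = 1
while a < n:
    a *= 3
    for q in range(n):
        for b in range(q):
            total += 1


Per nesting level: O(log n) * O(n) * O(n) [triangular over q] = O(n^2 log n)
Complexity: O(n^2 log n)
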